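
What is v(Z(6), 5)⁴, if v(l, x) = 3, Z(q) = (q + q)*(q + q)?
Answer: 81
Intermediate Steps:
Z(q) = 4*q² (Z(q) = (2*q)*(2*q) = 4*q²)
v(Z(6), 5)⁴ = 3⁴ = 81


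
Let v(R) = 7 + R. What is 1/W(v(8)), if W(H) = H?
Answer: 1/15 ≈ 0.066667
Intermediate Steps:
1/W(v(8)) = 1/(7 + 8) = 1/15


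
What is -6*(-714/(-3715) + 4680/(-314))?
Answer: 51486012/583255 ≈ 88.274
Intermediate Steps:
-6*(-714/(-3715) + 4680/(-314)) = -6*(-714*(-1/3715) + 4680*(-1/314)) = -6*(714/3715 - 2340/157) = -6*(-8581002/583255) = 51486012/583255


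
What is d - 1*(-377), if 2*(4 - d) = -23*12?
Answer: 519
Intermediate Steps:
d = 142 (d = 4 - (-23)*12/2 = 4 - ½*(-276) = 4 + 138 = 142)
d - 1*(-377) = 142 - 1*(-377) = 142 + 377 = 519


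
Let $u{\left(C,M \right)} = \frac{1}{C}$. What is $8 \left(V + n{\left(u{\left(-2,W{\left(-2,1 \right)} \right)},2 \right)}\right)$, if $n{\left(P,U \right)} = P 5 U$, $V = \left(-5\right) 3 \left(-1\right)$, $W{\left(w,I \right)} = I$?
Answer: $80$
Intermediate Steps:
$V = 15$ ($V = \left(-15\right) \left(-1\right) = 15$)
$n{\left(P,U \right)} = 5 P U$
$8 \left(V + n{\left(u{\left(-2,W{\left(-2,1 \right)} \right)},2 \right)}\right) = 8 \left(15 + 5 \frac{1}{-2} \cdot 2\right) = 8 \left(15 + 5 \left(- \frac{1}{2}\right) 2\right) = 8 \left(15 - 5\right) = 8 \cdot 10 = 80$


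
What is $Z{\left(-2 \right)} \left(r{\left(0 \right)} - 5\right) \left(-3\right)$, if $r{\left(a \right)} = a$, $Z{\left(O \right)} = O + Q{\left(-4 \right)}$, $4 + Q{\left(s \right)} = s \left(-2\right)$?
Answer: $30$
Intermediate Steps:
$Q{\left(s \right)} = -4 - 2 s$ ($Q{\left(s \right)} = -4 + s \left(-2\right) = -4 - 2 s$)
$Z{\left(O \right)} = 4 + O$ ($Z{\left(O \right)} = O - -4 = O + \left(-4 + 8\right) = O + 4 = 4 + O$)
$Z{\left(-2 \right)} \left(r{\left(0 \right)} - 5\right) \left(-3\right) = \left(4 - 2\right) \left(0 - 5\right) \left(-3\right) = 2 \left(-5\right) \left(-3\right) = \left(-10\right) \left(-3\right) = 30$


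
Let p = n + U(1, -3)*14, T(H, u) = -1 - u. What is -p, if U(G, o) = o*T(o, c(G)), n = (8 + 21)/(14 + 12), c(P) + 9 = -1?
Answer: 9799/26 ≈ 376.88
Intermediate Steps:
c(P) = -10 (c(P) = -9 - 1 = -10)
n = 29/26 ≈ 1.1154
U(G, o) = 9*o (U(G, o) = o*(-1 - 1*(-10)) = o*(-1 + 10) = o*9 = 9*o)
p = -9799/26 (p = 29/26 + (9*(-3))*14 = 29/26 - 27*14 = 29/26 - 378 = -9799/26 ≈ -376.88)
-p = -1*(-9799/26) = 9799/26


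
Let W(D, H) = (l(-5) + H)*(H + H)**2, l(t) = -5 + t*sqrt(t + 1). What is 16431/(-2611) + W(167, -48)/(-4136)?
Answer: 150922389/1349887 + 11520*I/517 ≈ 111.8 + 22.282*I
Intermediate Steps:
l(t) = -5 + t*sqrt(1 + t)
W(D, H) = 4*H**2*(-5 + H - 10*I) (W(D, H) = ((-5 - 5*sqrt(1 - 5)) + H)*(H + H)**2 = ((-5 - 10*I) + H)*(2*H)**2 = ((-5 - 10*I) + H)*(4*H**2) = (-5 + H - 10*I)*(4*H**2) = 4*H**2*(-5 + H - 10*I))
16431/(-2611) + W(167, -48)/(-4136) = 16431/(-2611) + (4*(-48)**2*(-5 - 48 - 10*I))/(-4136) = 16431*(-1/2611) + (4*2304*(-53 - 10*I))*(-1/4136) = -16431/2611 + (-488448 - 92160*I)*(-1/4136) = -16431/2611 + (61056/517 + 11520*I/517) = 150922389/1349887 + 11520*I/517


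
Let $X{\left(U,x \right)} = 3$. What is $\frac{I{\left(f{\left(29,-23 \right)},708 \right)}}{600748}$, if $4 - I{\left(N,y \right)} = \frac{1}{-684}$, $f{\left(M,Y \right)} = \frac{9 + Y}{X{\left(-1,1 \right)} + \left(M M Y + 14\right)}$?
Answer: $\frac{2737}{410911632} \approx 6.6608 \cdot 10^{-6}$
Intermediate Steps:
$f{\left(M,Y \right)} = \frac{9 + Y}{17 + Y M^{2}}$ ($f{\left(M,Y \right)} = \frac{9 + Y}{3 + \left(M M Y + 14\right)} = \frac{9 + Y}{3 + \left(M^{2} Y + 14\right)} = \frac{9 + Y}{3 + \left(Y M^{2} + 14\right)} = \frac{9 + Y}{3 + \left(14 + Y M^{2}\right)} = \frac{9 + Y}{17 + Y M^{2}}$)
$I{\left(N,y \right)} = \frac{2737}{684}$ ($I{\left(N,y \right)} = 4 - \frac{1}{-684} = 4 - - \frac{1}{684} = 4 + \frac{1}{684} = \frac{2737}{684}$)
$\frac{I{\left(f{\left(29,-23 \right)},708 \right)}}{600748} = \frac{2737}{684 \cdot 600748} = \frac{2737}{684} \cdot \frac{1}{600748} = \frac{2737}{410911632}$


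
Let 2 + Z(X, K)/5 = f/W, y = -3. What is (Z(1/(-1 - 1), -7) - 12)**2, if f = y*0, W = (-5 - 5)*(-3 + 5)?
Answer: 484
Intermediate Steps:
W = -20 (W = -10*2 = -20)
f = 0 (f = -3*0 = 0)
Z(X, K) = -10 (Z(X, K) = -10 + 5*(0/(-20)) = -10 + 5*(0*(-1/20)) = -10 + 5*0 = -10 + 0 = -10)
(Z(1/(-1 - 1), -7) - 12)**2 = (-10 - 12)**2 = (-22)**2 = 484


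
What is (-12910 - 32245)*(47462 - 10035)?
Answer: -1690016185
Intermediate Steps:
(-12910 - 32245)*(47462 - 10035) = -45155*37427 = -1690016185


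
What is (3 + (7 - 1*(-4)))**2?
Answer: 196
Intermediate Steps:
(3 + (7 - 1*(-4)))**2 = (3 + (7 + 4))**2 = (3 + 11)**2 = 14**2 = 196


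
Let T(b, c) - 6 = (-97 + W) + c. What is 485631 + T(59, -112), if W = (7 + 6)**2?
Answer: 485597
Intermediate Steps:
W = 169 (W = 13**2 = 169)
T(b, c) = 78 + c (T(b, c) = 6 + ((-97 + 169) + c) = 6 + (72 + c) = 78 + c)
485631 + T(59, -112) = 485631 + (78 - 112) = 485631 - 34 = 485597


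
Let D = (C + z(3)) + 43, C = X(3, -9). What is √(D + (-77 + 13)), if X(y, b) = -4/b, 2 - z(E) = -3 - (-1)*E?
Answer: I*√167/3 ≈ 4.3076*I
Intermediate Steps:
z(E) = 5 - E (z(E) = 2 - (-3 - (-1)*E) = 2 - (-3 + E) = 2 + (3 - E) = 5 - E)
C = 4/9 (C = -4/(-9) = -4*(-⅑) = 4/9 ≈ 0.44444)
D = 409/9 (D = (4/9 + (5 - 1*3)) + 43 = (4/9 + (5 - 3)) + 43 = (4/9 + 2) + 43 = 22/9 + 43 = 409/9 ≈ 45.444)
√(D + (-77 + 13)) = √(409/9 + (-77 + 13)) = √(409/9 - 64) = √(-167/9) = I*√167/3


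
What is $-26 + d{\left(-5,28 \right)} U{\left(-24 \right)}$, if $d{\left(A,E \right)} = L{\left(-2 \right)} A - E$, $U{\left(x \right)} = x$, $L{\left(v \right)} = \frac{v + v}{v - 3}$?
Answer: $742$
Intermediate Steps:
$L{\left(v \right)} = \frac{2 v}{-3 + v}$
$d{\left(A,E \right)} = - E + \frac{4 A}{5}$ ($d{\left(A,E \right)} = 2 \left(-2\right) \frac{1}{-3 - 2} A - E = 2 \left(-2\right) \frac{1}{-5} A - E = 2 \left(-2\right) \left(- \frac{1}{5}\right) A - E = \frac{4 A}{5} - E = - E + \frac{4 A}{5}$)
$-26 + d{\left(-5,28 \right)} U{\left(-24 \right)} = -26 + \left(\left(-1\right) 28 + \frac{4}{5} \left(-5\right)\right) \left(-24\right) = -26 + \left(-28 - 4\right) \left(-24\right) = -26 - -768 = -26 + 768 = 742$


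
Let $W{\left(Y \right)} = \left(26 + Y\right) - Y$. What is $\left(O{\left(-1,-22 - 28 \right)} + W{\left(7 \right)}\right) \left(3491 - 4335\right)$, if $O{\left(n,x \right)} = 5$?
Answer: $-26164$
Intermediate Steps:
$W{\left(Y \right)} = 26$
$\left(O{\left(-1,-22 - 28 \right)} + W{\left(7 \right)}\right) \left(3491 - 4335\right) = \left(5 + 26\right) \left(3491 - 4335\right) = 31 \left(-844\right) = -26164$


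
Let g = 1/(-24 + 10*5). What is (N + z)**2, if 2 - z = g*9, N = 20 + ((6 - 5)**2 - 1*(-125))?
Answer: 14737921/676 ≈ 21802.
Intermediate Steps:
g = 1/26 (g = 1/(-24 + 50) = 1/26 ≈ 0.038462)
N = 146 (N = 20 + (1**2 + 125) = 20 + (1 + 125) = 20 + 126 = 146)
z = 43/26 (z = 2 - 9/26 = 43/26 ≈ 1.6538)
(N + z)**2 = (146 + 43/26)**2 = (3839/26)**2 = 14737921/676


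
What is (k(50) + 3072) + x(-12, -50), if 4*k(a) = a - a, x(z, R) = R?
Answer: 3022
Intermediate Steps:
k(a) = 0 (k(a) = (a - a)/4 = (¼)*0 = 0)
(k(50) + 3072) + x(-12, -50) = (0 + 3072) - 50 = 3072 - 50 = 3022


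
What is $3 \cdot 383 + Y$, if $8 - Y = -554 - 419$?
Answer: $2130$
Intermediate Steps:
$Y = 981$ ($Y = 8 - \left(-554 - 419\right) = 8 - -973 = 8 + 973 = 981$)
$3 \cdot 383 + Y = 3 \cdot 383 + 981 = 1149 + 981 = 2130$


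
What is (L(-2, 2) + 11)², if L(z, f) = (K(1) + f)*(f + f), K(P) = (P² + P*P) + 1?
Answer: 961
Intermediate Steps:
K(P) = 1 + 2*P² (K(P) = (P² + P²) + 1 = 2*P² + 1 = 1 + 2*P²)
L(z, f) = 2*f*(3 + f) (L(z, f) = ((1 + 2*1²) + f)*(f + f) = ((1 + 2*1) + f)*(2*f) = ((1 + 2) + f)*(2*f) = (3 + f)*(2*f) = 2*f*(3 + f))
(L(-2, 2) + 11)² = (2*2*(3 + 2) + 11)² = (2*2*5 + 11)² = (20 + 11)² = 31² = 961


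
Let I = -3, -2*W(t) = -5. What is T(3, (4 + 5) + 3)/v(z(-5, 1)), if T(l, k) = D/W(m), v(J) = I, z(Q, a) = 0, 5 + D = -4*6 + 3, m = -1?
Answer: 52/15 ≈ 3.4667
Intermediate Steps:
W(t) = 5/2 (W(t) = -1/2*(-5) = 5/2)
D = -26 (D = -5 + (-4*6 + 3) = -5 + (-24 + 3) = -5 - 21 = -26)
v(J) = -3
T(l, k) = -52/5 (T(l, k) = -26/5/2 = -26*2/5 = -52/5)
T(3, (4 + 5) + 3)/v(z(-5, 1)) = -52/5/(-3) = -1/3*(-52/5) = 52/15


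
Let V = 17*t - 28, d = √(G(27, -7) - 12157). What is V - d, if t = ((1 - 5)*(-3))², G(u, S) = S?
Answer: 2420 - 2*I*√3041 ≈ 2420.0 - 110.29*I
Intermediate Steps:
t = 144 (t = (-4*(-3))² = 12² = 144)
d = 2*I*√3041 (d = √(-7 - 12157) = √(-12164) = 2*I*√3041 ≈ 110.29*I)
V = 2420 (V = 17*144 - 28 = 2448 - 28 = 2420)
V - d = 2420 - 2*I*√3041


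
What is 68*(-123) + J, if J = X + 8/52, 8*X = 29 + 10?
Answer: -869333/104 ≈ -8359.0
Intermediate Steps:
X = 39/8 (X = (29 + 10)/8 = (⅛)*39 = 39/8 ≈ 4.8750)
J = 523/104 (J = 39/8 + 8/52 = 39/8 + 8*(1/52) = 39/8 + 2/13 = 523/104 ≈ 5.0288)
68*(-123) + J = 68*(-123) + 523/104 = -8364 + 523/104 = -869333/104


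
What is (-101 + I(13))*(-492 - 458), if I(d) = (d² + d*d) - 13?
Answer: -212800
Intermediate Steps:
I(d) = -13 + 2*d² (I(d) = (d² + d²) - 13 = 2*d² - 13 = -13 + 2*d²)
(-101 + I(13))*(-492 - 458) = (-101 + (-13 + 2*13²))*(-492 - 458) = (-101 + (-13 + 2*169))*(-950) = (-101 + (-13 + 338))*(-950) = (-101 + 325)*(-950) = 224*(-950) = -212800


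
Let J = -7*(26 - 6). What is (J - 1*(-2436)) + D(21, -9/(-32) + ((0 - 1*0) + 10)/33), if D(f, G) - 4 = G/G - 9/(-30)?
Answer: 23013/10 ≈ 2301.3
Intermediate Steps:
J = -140 (J = -7*20 = -140)
D(f, G) = 53/10 (D(f, G) = 4 + (G/G - 9/(-30)) = 4 + (1 - 9*(-1/30)) = 4 + (1 + 3/10) = 4 + 13/10 = 53/10)
(J - 1*(-2436)) + D(21, -9/(-32) + ((0 - 1*0) + 10)/33) = (-140 - 1*(-2436)) + 53/10 = (-140 + 2436) + 53/10 = 2296 + 53/10 = 23013/10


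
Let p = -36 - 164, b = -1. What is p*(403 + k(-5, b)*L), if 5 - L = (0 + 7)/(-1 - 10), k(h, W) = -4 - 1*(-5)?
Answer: -899000/11 ≈ -81727.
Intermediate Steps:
k(h, W) = 1 (k(h, W) = -4 + 5 = 1)
p = -200
L = 62/11 (L = 5 - (0 + 7)/(-1 - 10) = 5 - 7/(-11) = 5 - 7*(-1)/11 = 5 - 1*(-7/11) = 5 + 7/11 = 62/11 ≈ 5.6364)
p*(403 + k(-5, b)*L) = -200*(403 + 1*(62/11)) = -200*(403 + 62/11) = -200*4495/11 = -899000/11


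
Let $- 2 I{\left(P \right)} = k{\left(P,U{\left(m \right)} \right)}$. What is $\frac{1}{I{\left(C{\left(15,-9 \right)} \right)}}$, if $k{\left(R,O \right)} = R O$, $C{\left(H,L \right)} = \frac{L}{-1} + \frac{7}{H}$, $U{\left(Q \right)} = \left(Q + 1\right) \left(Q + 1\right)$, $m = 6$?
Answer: $- \frac{15}{3479} \approx -0.0043116$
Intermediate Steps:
$U{\left(Q \right)} = \left(1 + Q\right)^{2}$ ($U{\left(Q \right)} = \left(1 + Q\right) \left(1 + Q\right) = \left(1 + Q\right)^{2}$)
$C{\left(H,L \right)} = - L + \frac{7}{H}$ ($C{\left(H,L \right)} = L \left(-1\right) + \frac{7}{H} = - L + \frac{7}{H}$)
$k{\left(R,O \right)} = O R$
$I{\left(P \right)} = - \frac{49 P}{2}$ ($I{\left(P \right)} = - \frac{\left(1 + 6\right)^{2} P}{2} = - \frac{7^{2} P}{2} = - \frac{49 P}{2}$)
$\frac{1}{I{\left(C{\left(15,-9 \right)} \right)}} = \frac{1}{\left(- \frac{49}{2}\right) \left(\left(-1\right) \left(-9\right) + \frac{7}{15}\right)} = \frac{1}{\left(- \frac{49}{2}\right) \left(9 + 7 \cdot \frac{1}{15}\right)} = \frac{1}{\left(- \frac{49}{2}\right) \left(9 + \frac{7}{15}\right)} = \frac{1}{\left(- \frac{49}{2}\right) \frac{142}{15}} = \frac{1}{- \frac{3479}{15}} = - \frac{15}{3479}$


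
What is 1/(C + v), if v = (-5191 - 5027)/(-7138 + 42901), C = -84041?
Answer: -7/588289 ≈ -1.1899e-5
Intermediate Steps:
v = -2/7 (v = -10218/35763 = -10218*1/35763 = -2/7 ≈ -0.28571)
1/(C + v) = 1/(-84041 - 2/7) = 1/(-588289/7) = -7/588289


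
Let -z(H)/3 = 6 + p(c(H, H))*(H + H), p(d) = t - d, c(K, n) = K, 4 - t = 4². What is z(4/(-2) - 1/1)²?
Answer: 32400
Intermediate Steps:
t = -12 (t = 4 - 1*4² = 4 - 1*16 = 4 - 16 = -12)
p(d) = -12 - d
z(H) = -18 - 6*H*(-12 - H) (z(H) = -3*(6 + (-12 - H)*(H + H)) = -3*(6 + (-12 - H)*(2*H)) = -3*(6 + 2*H*(-12 - H)) = -18 - 6*H*(-12 - H))
z(4/(-2) - 1/1)² = (-18 + 6*(4/(-2) - 1/1)*(12 + (4/(-2) - 1/1)))² = (-18 + 6*(4*(-½) - 1*1)*(12 + (4*(-½) - 1*1)))² = (-18 + 6*(-2 - 1)*(12 + (-2 - 1)))² = (-18 + 6*(-3)*(12 - 3))² = (-18 + 6*(-3)*9)² = (-18 - 162)² = (-180)² = 32400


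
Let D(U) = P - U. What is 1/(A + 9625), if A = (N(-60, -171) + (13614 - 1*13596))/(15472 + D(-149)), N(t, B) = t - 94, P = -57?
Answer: 3891/37450841 ≈ 0.00010390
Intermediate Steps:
N(t, B) = -94 + t
D(U) = -57 - U
A = -34/3891 (A = ((-94 - 60) + (13614 - 1*13596))/(15472 + (-57 - 1*(-149))) = (-154 + (13614 - 13596))/(15472 + (-57 + 149)) = (-154 + 18)/(15472 + 92) = -136/15564 = -136*1/15564 = -34/3891 ≈ -0.0087381)
1/(A + 9625) = 1/(-34/3891 + 9625) = 1/(37450841/3891) = 3891/37450841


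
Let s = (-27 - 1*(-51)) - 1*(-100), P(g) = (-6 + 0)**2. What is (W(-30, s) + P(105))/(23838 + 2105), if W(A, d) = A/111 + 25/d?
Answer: 164853/119026484 ≈ 0.0013850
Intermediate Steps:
P(g) = 36 (P(g) = (-6)**2 = 36)
s = 124 (s = (-27 + 51) + 100 = 24 + 100 = 124)
W(A, d) = 25/d + A/111 (W(A, d) = A*(1/111) + 25/d = A/111 + 25/d = 25/d + A/111)
(W(-30, s) + P(105))/(23838 + 2105) = ((25/124 + (1/111)*(-30)) + 36)/(23838 + 2105) = ((25*(1/124) - 10/37) + 36)/25943 = ((25/124 - 10/37) + 36)*(1/25943) = (-315/4588 + 36)*(1/25943) = (164853/4588)*(1/25943) = 164853/119026484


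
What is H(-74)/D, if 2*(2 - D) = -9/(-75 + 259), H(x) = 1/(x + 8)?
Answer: -184/24585 ≈ -0.0074842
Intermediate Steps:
H(x) = 1/(8 + x)
D = 745/368 (D = 2 - (-9)/(2*(-75 + 259)) = 2 - (-9)/(2*184) = 2 - (-9)/368 = 2 - ½*(-9/184) = 2 + 9/368 = 745/368 ≈ 2.0245)
H(-74)/D = 1/((8 - 74)*(745/368)) = (368/745)/(-66) = -1/66*368/745 = -184/24585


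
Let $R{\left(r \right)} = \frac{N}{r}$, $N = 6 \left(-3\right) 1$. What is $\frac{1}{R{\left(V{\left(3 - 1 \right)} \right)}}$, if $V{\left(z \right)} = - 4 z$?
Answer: $\frac{4}{9} \approx 0.44444$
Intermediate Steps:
$N = -18$ ($N = \left(-18\right) 1 = -18$)
$R{\left(r \right)} = - \frac{18}{r}$
$\frac{1}{R{\left(V{\left(3 - 1 \right)} \right)}} = \frac{1}{\left(-18\right) \frac{1}{\left(-4\right) \left(3 - 1\right)}} = \frac{1}{\left(-18\right) \frac{1}{\left(-4\right) 2}} = \frac{1}{\left(-18\right) \frac{1}{-8}} = \frac{1}{\left(-18\right) \left(- \frac{1}{8}\right)} = \frac{1}{\frac{9}{4}} = \frac{4}{9}$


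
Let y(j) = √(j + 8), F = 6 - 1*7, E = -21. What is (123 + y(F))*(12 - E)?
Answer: 4059 + 33*√7 ≈ 4146.3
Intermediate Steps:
F = -1 (F = 6 - 7 = -1)
y(j) = √(8 + j)
(123 + y(F))*(12 - E) = (123 + √(8 - 1))*(12 - 1*(-21)) = (123 + √7)*(12 + 21) = (123 + √7)*33 = 4059 + 33*√7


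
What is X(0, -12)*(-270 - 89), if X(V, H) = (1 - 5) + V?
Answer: 1436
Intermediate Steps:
X(V, H) = -4 + V
X(0, -12)*(-270 - 89) = (-4 + 0)*(-270 - 89) = -4*(-359) = 1436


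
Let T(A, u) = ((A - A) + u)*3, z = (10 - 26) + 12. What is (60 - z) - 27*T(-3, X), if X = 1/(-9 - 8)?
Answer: 1169/17 ≈ 68.765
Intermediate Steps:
z = -4 (z = -16 + 12 = -4)
X = -1/17 (X = 1/(-17) = -1/17 ≈ -0.058824)
T(A, u) = 3*u (T(A, u) = (0 + u)*3 = u*3 = 3*u)
(60 - z) - 27*T(-3, X) = (60 - 1*(-4)) - 81*(-1)/17 = (60 + 4) - 27*(-3/17) = 64 + 81/17 = 1169/17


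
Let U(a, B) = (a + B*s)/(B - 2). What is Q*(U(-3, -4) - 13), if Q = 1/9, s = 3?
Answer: -7/6 ≈ -1.1667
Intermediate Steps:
Q = 1/9 ≈ 0.11111
U(a, B) = (a + 3*B)/(-2 + B) (U(a, B) = (a + B*3)/(B - 2) = (a + 3*B)/(-2 + B))
Q*(U(-3, -4) - 13) = ((-3 + 3*(-4))/(-2 - 4) - 13)/9 = ((-3 - 12)/(-6) - 13)/9 = (-1/6*(-15) - 13)/9 = (5/2 - 13)/9 = (1/9)*(-21/2) = -7/6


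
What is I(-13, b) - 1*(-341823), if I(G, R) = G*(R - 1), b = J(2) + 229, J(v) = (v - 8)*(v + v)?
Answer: 339171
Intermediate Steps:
J(v) = 2*v*(-8 + v) (J(v) = (-8 + v)*(2*v) = 2*v*(-8 + v))
b = 205 (b = 2*2*(-8 + 2) + 229 = 2*2*(-6) + 229 = -24 + 229 = 205)
I(G, R) = G*(-1 + R)
I(-13, b) - 1*(-341823) = -13*(-1 + 205) - 1*(-341823) = -13*204 + 341823 = -2652 + 341823 = 339171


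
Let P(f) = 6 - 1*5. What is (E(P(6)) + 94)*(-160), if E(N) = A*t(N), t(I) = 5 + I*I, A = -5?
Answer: -10240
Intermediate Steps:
P(f) = 1 (P(f) = 6 - 5 = 1)
t(I) = 5 + I²
E(N) = -25 - 5*N² (E(N) = -5*(5 + N²) = -25 - 5*N²)
(E(P(6)) + 94)*(-160) = ((-25 - 5*1²) + 94)*(-160) = ((-25 - 5*1) + 94)*(-160) = ((-25 - 5) + 94)*(-160) = (-30 + 94)*(-160) = 64*(-160) = -10240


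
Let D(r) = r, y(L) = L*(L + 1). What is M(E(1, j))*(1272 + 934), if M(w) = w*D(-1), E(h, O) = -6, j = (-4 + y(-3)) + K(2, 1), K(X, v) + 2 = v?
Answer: 13236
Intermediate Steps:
K(X, v) = -2 + v
y(L) = L*(1 + L)
j = 1 (j = (-4 - 3*(1 - 3)) + (-2 + 1) = (-4 - 3*(-2)) - 1 = (-4 + 6) - 1 = 2 - 1 = 1)
M(w) = -w (M(w) = w*(-1) = -w)
M(E(1, j))*(1272 + 934) = (-1*(-6))*(1272 + 934) = 6*2206 = 13236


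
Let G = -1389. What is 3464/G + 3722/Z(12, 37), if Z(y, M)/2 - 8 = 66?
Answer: 2328593/102786 ≈ 22.655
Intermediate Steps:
Z(y, M) = 148 (Z(y, M) = 16 + 2*66 = 16 + 132 = 148)
3464/G + 3722/Z(12, 37) = 3464/(-1389) + 3722/148 = 3464*(-1/1389) + 3722*(1/148) = -3464/1389 + 1861/74 = 2328593/102786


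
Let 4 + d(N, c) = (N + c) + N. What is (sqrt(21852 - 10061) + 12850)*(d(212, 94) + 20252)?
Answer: 266843100 + 20766*sqrt(11791) ≈ 2.6910e+8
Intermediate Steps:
d(N, c) = -4 + c + 2*N (d(N, c) = -4 + ((N + c) + N) = -4 + (c + 2*N) = -4 + c + 2*N)
(sqrt(21852 - 10061) + 12850)*(d(212, 94) + 20252) = (sqrt(21852 - 10061) + 12850)*((-4 + 94 + 2*212) + 20252) = (sqrt(11791) + 12850)*((-4 + 94 + 424) + 20252) = (12850 + sqrt(11791))*(514 + 20252) = (12850 + sqrt(11791))*20766 = 266843100 + 20766*sqrt(11791)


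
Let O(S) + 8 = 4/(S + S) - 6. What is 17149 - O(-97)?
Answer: 1664813/97 ≈ 17163.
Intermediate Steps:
O(S) = -14 + 2/S (O(S) = -8 + (4/(S + S) - 6) = -8 + (4/((2*S)) - 6) = -8 + (4*(1/(2*S)) - 6) = -8 + (2/S - 6) = -8 + (-6 + 2/S) = -14 + 2/S)
17149 - O(-97) = 17149 - (-14 + 2/(-97)) = 17149 - (-14 + 2*(-1/97)) = 17149 - (-14 - 2/97) = 17149 - 1*(-1360/97) = 17149 + 1360/97 = 1664813/97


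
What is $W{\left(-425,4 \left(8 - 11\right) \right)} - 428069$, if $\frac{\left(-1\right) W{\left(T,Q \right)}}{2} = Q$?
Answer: $-428045$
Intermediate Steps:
$W{\left(T,Q \right)} = - 2 Q$
$W{\left(-425,4 \left(8 - 11\right) \right)} - 428069 = - 2 \cdot 4 \left(8 - 11\right) - 428069 = - 2 \cdot 4 \left(-3\right) - 428069 = \left(-2\right) \left(-12\right) - 428069 = 24 - 428069 = -428045$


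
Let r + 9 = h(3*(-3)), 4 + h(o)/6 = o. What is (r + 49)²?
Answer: 1444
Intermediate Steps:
h(o) = -24 + 6*o
r = -87 (r = -9 + (-24 + 6*(3*(-3))) = -9 + (-24 + 6*(-9)) = -9 + (-24 - 54) = -9 - 78 = -87)
(r + 49)² = (-87 + 49)² = (-38)² = 1444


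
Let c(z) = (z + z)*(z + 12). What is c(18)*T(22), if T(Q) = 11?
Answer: 11880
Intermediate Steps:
c(z) = 2*z*(12 + z) (c(z) = (2*z)*(12 + z) = 2*z*(12 + z))
c(18)*T(22) = (2*18*(12 + 18))*11 = (2*18*30)*11 = 1080*11 = 11880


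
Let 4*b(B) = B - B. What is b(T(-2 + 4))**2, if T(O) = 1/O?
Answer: 0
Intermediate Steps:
b(B) = 0 (b(B) = (B - B)/4 = (1/4)*0 = 0)
b(T(-2 + 4))**2 = 0**2 = 0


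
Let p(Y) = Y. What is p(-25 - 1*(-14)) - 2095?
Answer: -2106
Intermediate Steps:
p(-25 - 1*(-14)) - 2095 = (-25 - 1*(-14)) - 2095 = (-25 + 14) - 2095 = -11 - 2095 = -2106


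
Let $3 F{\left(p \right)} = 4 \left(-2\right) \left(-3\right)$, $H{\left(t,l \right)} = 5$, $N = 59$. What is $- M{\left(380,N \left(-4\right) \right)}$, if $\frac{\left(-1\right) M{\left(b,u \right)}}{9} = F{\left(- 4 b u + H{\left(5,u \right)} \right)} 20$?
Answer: $1440$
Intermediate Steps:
$F{\left(p \right)} = 8$ ($F{\left(p \right)} = \frac{4 \left(-2\right) \left(-3\right)}{3} = \frac{\left(-8\right) \left(-3\right)}{3} = \frac{1}{3} \cdot 24 = 8$)
$M{\left(b,u \right)} = -1440$ ($M{\left(b,u \right)} = - 9 \cdot 8 \cdot 20 = \left(-9\right) 160 = -1440$)
$- M{\left(380,N \left(-4\right) \right)} = \left(-1\right) \left(-1440\right) = 1440$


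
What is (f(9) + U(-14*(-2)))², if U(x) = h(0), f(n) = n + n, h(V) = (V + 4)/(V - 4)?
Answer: 289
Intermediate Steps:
h(V) = (4 + V)/(-4 + V)
f(n) = 2*n
U(x) = -1 (U(x) = (4 + 0)/(-4 + 0) = 4/(-4) = -¼*4 = -1)
(f(9) + U(-14*(-2)))² = (2*9 - 1)² = (18 - 1)² = 17² = 289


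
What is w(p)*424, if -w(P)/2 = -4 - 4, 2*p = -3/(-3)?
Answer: 6784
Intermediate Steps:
p = 1/2 (p = (-3/(-3))/2 = (-3*(-1/3))/2 = (1/2)*1 = 1/2 ≈ 0.50000)
w(P) = 16 (w(P) = -2*(-4 - 4) = -2*(-8) = 16)
w(p)*424 = 16*424 = 6784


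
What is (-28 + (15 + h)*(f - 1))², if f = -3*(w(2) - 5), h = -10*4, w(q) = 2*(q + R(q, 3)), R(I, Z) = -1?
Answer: 51984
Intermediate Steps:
w(q) = -2 + 2*q (w(q) = 2*(q - 1) = 2*(-1 + q) = -2 + 2*q)
h = -40
f = 9 (f = -3*((-2 + 2*2) - 5) = -3*((-2 + 4) - 5) = -3*(2 - 5) = -3*(-3) = 9)
(-28 + (15 + h)*(f - 1))² = (-28 + (15 - 40)*(9 - 1))² = (-28 - 25*8)² = (-28 - 200)² = (-228)² = 51984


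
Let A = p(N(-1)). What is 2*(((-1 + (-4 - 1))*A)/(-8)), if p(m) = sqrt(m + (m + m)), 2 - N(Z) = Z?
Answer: 9/2 ≈ 4.5000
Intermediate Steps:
N(Z) = 2 - Z
p(m) = sqrt(3)*sqrt(m) (p(m) = sqrt(m + 2*m) = sqrt(3*m) = sqrt(3)*sqrt(m))
A = 3 (A = sqrt(3)*sqrt(2 - 1*(-1)) = sqrt(3)*sqrt(2 + 1) = sqrt(3)*sqrt(3) = 3)
2*(((-1 + (-4 - 1))*A)/(-8)) = 2*(((-1 + (-4 - 1))*3)/(-8)) = 2*(((-1 - 5)*3)*(-1/8)) = 2*(-6*3*(-1/8)) = 2*(-18*(-1/8)) = 2*(9/4) = 9/2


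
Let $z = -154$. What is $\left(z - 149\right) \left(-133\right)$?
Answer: $40299$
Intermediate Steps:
$\left(z - 149\right) \left(-133\right) = \left(-154 - 149\right) \left(-133\right) = \left(-303\right) \left(-133\right) = 40299$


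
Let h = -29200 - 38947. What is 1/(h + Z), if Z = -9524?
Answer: -1/77671 ≈ -1.2875e-5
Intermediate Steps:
h = -68147
1/(h + Z) = 1/(-68147 - 9524) = 1/(-77671) = -1/77671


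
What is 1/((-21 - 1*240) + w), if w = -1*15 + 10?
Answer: -1/266 ≈ -0.0037594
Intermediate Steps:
w = -5 (w = -15 + 10 = -5)
1/((-21 - 1*240) + w) = 1/((-21 - 1*240) - 5) = 1/((-21 - 240) - 5) = 1/(-261 - 5) = 1/(-266) = -1/266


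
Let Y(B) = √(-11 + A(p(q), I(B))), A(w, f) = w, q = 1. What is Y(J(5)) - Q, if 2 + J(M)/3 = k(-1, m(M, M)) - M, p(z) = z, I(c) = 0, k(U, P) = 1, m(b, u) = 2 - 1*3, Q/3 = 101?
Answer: -303 + I*√10 ≈ -303.0 + 3.1623*I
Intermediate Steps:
Q = 303 (Q = 3*101 = 303)
m(b, u) = -1 (m(b, u) = 2 - 3 = -1)
J(M) = -3 - 3*M (J(M) = -6 + 3*(1 - M) = -6 + (3 - 3*M) = -3 - 3*M)
Y(B) = I*√10 (Y(B) = √(-11 + 1) = √(-10) = I*√10)
Y(J(5)) - Q = I*√10 - 1*303 = I*√10 - 303 = -303 + I*√10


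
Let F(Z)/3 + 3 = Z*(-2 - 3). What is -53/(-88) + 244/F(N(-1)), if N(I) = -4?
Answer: 24175/4488 ≈ 5.3866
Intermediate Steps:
F(Z) = -9 - 15*Z (F(Z) = -9 + 3*(Z*(-2 - 3)) = -9 + 3*(Z*(-5)) = -9 + 3*(-5*Z) = -9 - 15*Z)
-53/(-88) + 244/F(N(-1)) = -53/(-88) + 244/(-9 - 15*(-4)) = -53*(-1/88) + 244/(-9 + 60) = 53/88 + 244/51 = 24175/4488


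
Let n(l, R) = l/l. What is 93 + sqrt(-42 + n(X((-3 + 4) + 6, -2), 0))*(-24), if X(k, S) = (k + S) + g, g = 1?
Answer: 93 - 24*I*sqrt(41) ≈ 93.0 - 153.68*I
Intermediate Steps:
X(k, S) = 1 + S + k (X(k, S) = (k + S) + 1 = (S + k) + 1 = 1 + S + k)
n(l, R) = 1
93 + sqrt(-42 + n(X((-3 + 4) + 6, -2), 0))*(-24) = 93 + sqrt(-42 + 1)*(-24) = 93 + sqrt(-41)*(-24) = 93 + (I*sqrt(41))*(-24) = 93 - 24*I*sqrt(41)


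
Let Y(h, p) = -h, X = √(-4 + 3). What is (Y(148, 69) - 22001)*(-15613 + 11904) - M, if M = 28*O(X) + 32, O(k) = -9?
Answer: 82150861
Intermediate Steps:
X = I (X = √(-1) = I ≈ 1.0*I)
M = -220 (M = 28*(-9) + 32 = -252 + 32 = -220)
(Y(148, 69) - 22001)*(-15613 + 11904) - M = (-1*148 - 22001)*(-15613 + 11904) - 1*(-220) = (-148 - 22001)*(-3709) + 220 = -22149*(-3709) + 220 = 82150641 + 220 = 82150861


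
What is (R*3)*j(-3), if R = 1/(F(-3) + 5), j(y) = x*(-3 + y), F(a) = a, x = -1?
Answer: 9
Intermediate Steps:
j(y) = 3 - y (j(y) = -(-3 + y) = 3 - y)
R = ½ (R = 1/(-3 + 5) = 1/2 = ½ ≈ 0.50000)
(R*3)*j(-3) = ((½)*3)*(3 - 1*(-3)) = 3*(3 + 3)/2 = (3/2)*6 = 9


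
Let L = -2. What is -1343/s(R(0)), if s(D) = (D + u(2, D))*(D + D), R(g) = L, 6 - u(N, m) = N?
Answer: 1343/8 ≈ 167.88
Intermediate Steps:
u(N, m) = 6 - N
R(g) = -2
s(D) = 2*D*(4 + D) (s(D) = (D + (6 - 1*2))*(D + D) = (D + (6 - 2))*(2*D) = (D + 4)*(2*D) = (4 + D)*(2*D) = 2*D*(4 + D))
-1343/s(R(0)) = -1343*(-1/(4*(4 - 2))) = -1343/(2*(-2)*2) = -1343/(-8) = -1343*(-⅛) = 1343/8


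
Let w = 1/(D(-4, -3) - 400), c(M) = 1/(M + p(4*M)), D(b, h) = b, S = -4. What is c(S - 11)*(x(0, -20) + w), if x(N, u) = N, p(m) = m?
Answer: 1/30300 ≈ 3.3003e-5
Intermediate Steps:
c(M) = 1/(5*M) (c(M) = 1/(M + 4*M) = 1/(5*M))
w = -1/404 (w = 1/(-4 - 400) = 1/(-404) = -1/404 ≈ -0.0024752)
c(S - 11)*(x(0, -20) + w) = (1/(5*(-4 - 11)))*(0 - 1/404) = ((⅕)/(-15))*(-1/404) = ((⅕)*(-1/15))*(-1/404) = -1/75*(-1/404) = 1/30300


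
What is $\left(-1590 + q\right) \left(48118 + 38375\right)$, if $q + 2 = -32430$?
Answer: $-2942664846$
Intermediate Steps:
$q = -32432$ ($q = -2 - 32430 = -32432$)
$\left(-1590 + q\right) \left(48118 + 38375\right) = \left(-1590 - 32432\right) \left(48118 + 38375\right) = \left(-34022\right) 86493 = -2942664846$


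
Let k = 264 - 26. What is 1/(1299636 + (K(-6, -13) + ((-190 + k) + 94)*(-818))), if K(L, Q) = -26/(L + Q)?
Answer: 19/22486146 ≈ 8.4496e-7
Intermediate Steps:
k = 238
1/(1299636 + (K(-6, -13) + ((-190 + k) + 94)*(-818))) = 1/(1299636 + (-26/(-6 - 13) + ((-190 + 238) + 94)*(-818))) = 1/(1299636 + (-26/(-19) + (48 + 94)*(-818))) = 1/(1299636 + (-26*(-1/19) + 142*(-818))) = 1/(1299636 + (26/19 - 116156)) = 1/(1299636 - 2206938/19) = 1/(22486146/19) = 19/22486146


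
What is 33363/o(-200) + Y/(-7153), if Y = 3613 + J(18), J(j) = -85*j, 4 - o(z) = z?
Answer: 79406869/486404 ≈ 163.25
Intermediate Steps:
o(z) = 4 - z
Y = 2083 (Y = 3613 - 85*18 = 3613 - 1530 = 2083)
33363/o(-200) + Y/(-7153) = 33363/(4 - 1*(-200)) + 2083/(-7153) = 33363/(4 + 200) + 2083*(-1/7153) = 33363/204 - 2083/7153 = 33363*(1/204) - 2083/7153 = 11121/68 - 2083/7153 = 79406869/486404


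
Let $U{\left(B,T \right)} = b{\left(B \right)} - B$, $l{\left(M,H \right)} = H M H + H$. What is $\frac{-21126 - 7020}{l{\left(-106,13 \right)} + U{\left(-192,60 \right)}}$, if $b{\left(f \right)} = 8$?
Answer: $\frac{28146}{17701} \approx 1.5901$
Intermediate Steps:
$l{\left(M,H \right)} = H + M H^{2}$ ($l{\left(M,H \right)} = M H^{2} + H = H + M H^{2}$)
$U{\left(B,T \right)} = 8 - B$
$\frac{-21126 - 7020}{l{\left(-106,13 \right)} + U{\left(-192,60 \right)}} = \frac{-21126 - 7020}{13 \left(1 + 13 \left(-106\right)\right) + \left(8 - -192\right)} = - \frac{28146}{13 \left(1 - 1378\right) + \left(8 + 192\right)} = - \frac{28146}{13 \left(-1377\right) + 200} = - \frac{28146}{-17901 + 200} = - \frac{28146}{-17701} = \left(-28146\right) \left(- \frac{1}{17701}\right) = \frac{28146}{17701}$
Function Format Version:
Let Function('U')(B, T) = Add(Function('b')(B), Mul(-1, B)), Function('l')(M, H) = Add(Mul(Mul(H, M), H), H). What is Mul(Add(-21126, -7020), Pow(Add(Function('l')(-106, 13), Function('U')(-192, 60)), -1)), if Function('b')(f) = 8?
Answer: Rational(28146, 17701) ≈ 1.5901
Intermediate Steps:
Function('l')(M, H) = Add(H, Mul(M, Pow(H, 2))) (Function('l')(M, H) = Add(Mul(M, Pow(H, 2)), H) = Add(H, Mul(M, Pow(H, 2))))
Function('U')(B, T) = Add(8, Mul(-1, B))
Mul(Add(-21126, -7020), Pow(Add(Function('l')(-106, 13), Function('U')(-192, 60)), -1)) = Mul(Add(-21126, -7020), Pow(Add(Mul(13, Add(1, Mul(13, -106))), Add(8, Mul(-1, -192))), -1)) = Mul(-28146, Pow(Add(Mul(13, Add(1, -1378)), Add(8, 192)), -1)) = Mul(-28146, Pow(Add(Mul(13, -1377), 200), -1)) = Mul(-28146, Pow(Add(-17901, 200), -1)) = Mul(-28146, Pow(-17701, -1)) = Mul(-28146, Rational(-1, 17701)) = Rational(28146, 17701)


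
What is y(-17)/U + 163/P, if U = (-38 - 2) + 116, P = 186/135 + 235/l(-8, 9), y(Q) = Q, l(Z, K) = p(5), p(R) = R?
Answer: 520451/165452 ≈ 3.1456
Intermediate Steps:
l(Z, K) = 5
P = 2177/45 (P = 186/135 + 235/5 = 186*(1/135) + 235*(⅕) = 62/45 + 47 = 2177/45 ≈ 48.378)
U = 76 (U = -40 + 116 = 76)
y(-17)/U + 163/P = -17/76 + 163/(2177/45) = -17*1/76 + 163*(45/2177) = -17/76 + 7335/2177 = 520451/165452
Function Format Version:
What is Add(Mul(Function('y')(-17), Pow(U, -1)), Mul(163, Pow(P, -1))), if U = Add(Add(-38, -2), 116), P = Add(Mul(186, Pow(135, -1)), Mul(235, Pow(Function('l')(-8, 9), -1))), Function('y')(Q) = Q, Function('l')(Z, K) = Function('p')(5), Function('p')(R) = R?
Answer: Rational(520451, 165452) ≈ 3.1456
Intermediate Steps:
Function('l')(Z, K) = 5
P = Rational(2177, 45) (P = Add(Mul(186, Pow(135, -1)), Mul(235, Pow(5, -1))) = Add(Mul(186, Rational(1, 135)), Mul(235, Rational(1, 5))) = Add(Rational(62, 45), 47) = Rational(2177, 45) ≈ 48.378)
U = 76 (U = Add(-40, 116) = 76)
Add(Mul(Function('y')(-17), Pow(U, -1)), Mul(163, Pow(P, -1))) = Add(Mul(-17, Pow(76, -1)), Mul(163, Pow(Rational(2177, 45), -1))) = Add(Mul(-17, Rational(1, 76)), Mul(163, Rational(45, 2177))) = Add(Rational(-17, 76), Rational(7335, 2177)) = Rational(520451, 165452)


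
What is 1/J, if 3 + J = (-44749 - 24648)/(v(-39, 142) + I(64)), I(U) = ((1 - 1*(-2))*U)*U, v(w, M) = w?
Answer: -12249/106144 ≈ -0.11540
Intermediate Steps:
I(U) = 3*U² (I(U) = ((1 + 2)*U)*U = (3*U)*U = 3*U²)
J = -106144/12249 (J = -3 + (-44749 - 24648)/(-39 + 3*64²) = -3 - 69397/(-39 + 3*4096) = -3 - 69397/(-39 + 12288) = -3 - 69397/12249 = -106144/12249 ≈ -8.6655)
1/J = 1/(-106144/12249) = -12249/106144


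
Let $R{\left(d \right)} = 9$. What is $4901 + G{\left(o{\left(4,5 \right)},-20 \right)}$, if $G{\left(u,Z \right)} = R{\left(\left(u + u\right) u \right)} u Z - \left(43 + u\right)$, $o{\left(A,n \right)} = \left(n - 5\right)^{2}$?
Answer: $4858$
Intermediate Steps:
$o{\left(A,n \right)} = \left(-5 + n\right)^{2}$
$G{\left(u,Z \right)} = -43 - u + 9 Z u$ ($G{\left(u,Z \right)} = 9 u Z - \left(43 + u\right) = 9 Z u - \left(43 + u\right) = -43 - u + 9 Z u$)
$4901 + G{\left(o{\left(4,5 \right)},-20 \right)} = 4901 - \left(43 + 181 \left(-5 + 5\right)^{2}\right) = 4901 - \left(43 + 0\right) = 4901 - \left(43 + 180 \cdot 0\right) = 4901 + \left(-43 + 0 + 0\right) = 4901 - 43 = 4858$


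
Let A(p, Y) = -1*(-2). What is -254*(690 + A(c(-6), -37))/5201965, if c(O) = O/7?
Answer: -175768/5201965 ≈ -0.033789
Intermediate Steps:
c(O) = O/7 (c(O) = O*(1/7) = O/7)
A(p, Y) = 2
-254*(690 + A(c(-6), -37))/5201965 = -254*(690 + 2)/5201965 = -254*692*(1/5201965) = -175768*1/5201965 = -175768/5201965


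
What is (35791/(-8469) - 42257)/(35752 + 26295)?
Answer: -357910324/525476043 ≈ -0.68112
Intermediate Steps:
(35791/(-8469) - 42257)/(35752 + 26295) = (35791*(-1/8469) - 42257)/62047 = (-35791/8469 - 42257)*(1/62047) = -357910324/8469*1/62047 = -357910324/525476043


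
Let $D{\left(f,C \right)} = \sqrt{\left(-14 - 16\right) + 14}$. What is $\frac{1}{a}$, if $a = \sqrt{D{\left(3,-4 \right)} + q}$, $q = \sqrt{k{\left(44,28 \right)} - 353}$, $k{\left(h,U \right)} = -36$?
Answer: $- \frac{i^{\frac{3}{2}}}{\sqrt{4 + \sqrt{389}}} \approx 0.14518 - 0.14518 i$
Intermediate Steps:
$D{\left(f,C \right)} = 4 i$ ($D{\left(f,C \right)} = \sqrt{-30 + 14} = \sqrt{-16} = 4 i$)
$q = i \sqrt{389}$ ($q = \sqrt{-36 - 353} = \sqrt{-389} = i \sqrt{389} \approx 19.723 i$)
$a = \sqrt{4 i + i \sqrt{389}} \approx 3.4441 + 3.4441 i$
$\frac{1}{a} = \frac{1}{\sqrt{i} \sqrt{4 + \sqrt{389}}} = - \frac{i^{\frac{3}{2}}}{\sqrt{4 + \sqrt{389}}}$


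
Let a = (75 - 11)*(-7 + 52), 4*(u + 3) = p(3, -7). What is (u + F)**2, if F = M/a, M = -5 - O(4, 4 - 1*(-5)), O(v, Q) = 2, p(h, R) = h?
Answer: 42081169/8294400 ≈ 5.0734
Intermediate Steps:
u = -9/4 (u = -3 + (1/4)*3 = -3 + 3/4 = -9/4 ≈ -2.2500)
a = 2880 (a = 64*45 = 2880)
M = -7 (M = -5 - 1*2 = -5 - 2 = -7)
F = -7/2880 ≈ -0.0024306
(u + F)**2 = (-9/4 - 7/2880)**2 = (-6487/2880)**2 = 42081169/8294400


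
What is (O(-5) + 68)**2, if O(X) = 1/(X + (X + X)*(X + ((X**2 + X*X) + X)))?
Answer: 758396521/164025 ≈ 4623.7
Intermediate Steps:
O(X) = 1/(X + 2*X*(2*X + 2*X**2)) (O(X) = 1/(X + (2*X)*(X + ((X**2 + X**2) + X))) = 1/(X + (2*X)*(X + (2*X**2 + X))) = 1/(X + (2*X)*(X + (X + 2*X**2))) = 1/(X + (2*X)*(2*X + 2*X**2)) = 1/(X + 2*X*(2*X + 2*X**2)))
(O(-5) + 68)**2 = (1/((-5)*(1 + 4*(-5) + 4*(-5)**2)) + 68)**2 = (-1/(5*(1 - 20 + 4*25)) + 68)**2 = (-1/(5*(1 - 20 + 100)) + 68)**2 = (-1/5/81 + 68)**2 = (-1/5*1/81 + 68)**2 = (-1/405 + 68)**2 = (27539/405)**2 = 758396521/164025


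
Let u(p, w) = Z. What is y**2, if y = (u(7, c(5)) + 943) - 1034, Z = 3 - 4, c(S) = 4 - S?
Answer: 8464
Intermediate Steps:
Z = -1
u(p, w) = -1
y = -92 (y = (-1 + 943) - 1034 = 942 - 1034 = -92)
y**2 = (-92)**2 = 8464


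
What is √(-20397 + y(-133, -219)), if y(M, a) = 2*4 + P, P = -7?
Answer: 2*I*√5099 ≈ 142.81*I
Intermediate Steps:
y(M, a) = 1 (y(M, a) = 2*4 - 7 = 8 - 7 = 1)
√(-20397 + y(-133, -219)) = √(-20397 + 1) = √(-20396) = 2*I*√5099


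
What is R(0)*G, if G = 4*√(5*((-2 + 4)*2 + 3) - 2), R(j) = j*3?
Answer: 0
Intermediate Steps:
R(j) = 3*j
G = 4*√33 (G = 4*√(5*(2*2 + 3) - 2) = 4*√(5*(4 + 3) - 2) = 4*√(5*7 - 2) = 4*√(35 - 2) = 4*√33 ≈ 22.978)
R(0)*G = (3*0)*(4*√33) = 0*(4*√33) = 0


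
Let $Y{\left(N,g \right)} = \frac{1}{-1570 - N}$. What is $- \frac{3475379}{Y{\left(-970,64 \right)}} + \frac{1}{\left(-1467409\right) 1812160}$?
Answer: $\frac{5544994775330168255999}{2659179893440} \approx 2.0852 \cdot 10^{9}$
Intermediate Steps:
$- \frac{3475379}{Y{\left(-970,64 \right)}} + \frac{1}{\left(-1467409\right) 1812160} = - \frac{3475379}{\left(-1\right) \frac{1}{1570 - 970}} + \frac{1}{\left(-1467409\right) 1812160} = - \frac{3475379}{\left(-1\right) \frac{1}{600}} - \frac{1}{2659179893440} = - \frac{3475379}{- \frac{1}{600}} - \frac{1}{2659179893440} = \left(-3475379\right) \left(-600\right) - \frac{1}{2659179893440} = 2085227400 - \frac{1}{2659179893440} = \frac{5544994775330168255999}{2659179893440}$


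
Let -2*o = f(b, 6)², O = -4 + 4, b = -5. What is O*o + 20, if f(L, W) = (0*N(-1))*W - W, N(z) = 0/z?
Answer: 20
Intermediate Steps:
N(z) = 0
O = 0
f(L, W) = -W (f(L, W) = (0*0)*W - W = 0*W - W = 0 - W = -W)
o = -18 (o = -(-1*6)²/2 = -½*(-6)² = -½*36 = -18)
O*o + 20 = 0*(-18) + 20 = 0 + 20 = 20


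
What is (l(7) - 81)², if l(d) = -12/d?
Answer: 335241/49 ≈ 6841.7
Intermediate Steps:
(l(7) - 81)² = (-12/7 - 81)² = (-579/7)² = 335241/49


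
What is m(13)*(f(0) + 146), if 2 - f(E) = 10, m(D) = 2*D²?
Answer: 46644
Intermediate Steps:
f(E) = -8 (f(E) = 2 - 1*10 = 2 - 10 = -8)
m(13)*(f(0) + 146) = (2*13²)*(-8 + 146) = (2*169)*138 = 338*138 = 46644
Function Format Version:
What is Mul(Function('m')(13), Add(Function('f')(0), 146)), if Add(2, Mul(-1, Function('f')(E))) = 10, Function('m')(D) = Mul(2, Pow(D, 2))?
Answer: 46644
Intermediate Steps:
Function('f')(E) = -8 (Function('f')(E) = Add(2, Mul(-1, 10)) = Add(2, -10) = -8)
Mul(Function('m')(13), Add(Function('f')(0), 146)) = Mul(Mul(2, Pow(13, 2)), Add(-8, 146)) = Mul(Mul(2, 169), 138) = Mul(338, 138) = 46644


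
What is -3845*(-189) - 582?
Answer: 726123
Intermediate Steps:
-3845*(-189) - 582 = -769*(-945) - 582 = 726705 - 582 = 726123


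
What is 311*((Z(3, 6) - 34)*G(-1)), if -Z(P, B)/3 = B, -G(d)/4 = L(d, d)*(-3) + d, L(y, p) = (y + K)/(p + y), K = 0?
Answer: -161720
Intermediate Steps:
L(y, p) = y/(p + y) (L(y, p) = (y + 0)/(p + y) = y/(p + y))
G(d) = 6 - 4*d (G(d) = -4*((d/(d + d))*(-3) + d) = -4*((d/((2*d)))*(-3) + d) = -4*((d*(1/(2*d)))*(-3) + d) = -4*((½)*(-3) + d) = -4*(-3/2 + d) = 6 - 4*d)
Z(P, B) = -3*B
311*((Z(3, 6) - 34)*G(-1)) = 311*((-3*6 - 34)*(6 - 4*(-1))) = 311*((-18 - 34)*(6 + 4)) = 311*(-52*10) = 311*(-520) = -161720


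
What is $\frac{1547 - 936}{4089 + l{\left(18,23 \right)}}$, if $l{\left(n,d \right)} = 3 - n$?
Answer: $\frac{611}{4074} \approx 0.14998$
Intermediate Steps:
$\frac{1547 - 936}{4089 + l{\left(18,23 \right)}} = \frac{1547 - 936}{4089 + \left(3 - 18\right)} = \frac{611}{4089 + \left(3 - 18\right)} = \frac{611}{4089 - 15} = \frac{611}{4074}$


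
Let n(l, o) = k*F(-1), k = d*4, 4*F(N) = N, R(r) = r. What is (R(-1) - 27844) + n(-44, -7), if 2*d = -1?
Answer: -55689/2 ≈ -27845.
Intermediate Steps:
d = -½ (d = (½)*(-1) = -½ ≈ -0.50000)
F(N) = N/4
k = -2 (k = -½*4 = -2)
n(l, o) = ½ (n(l, o) = -(-1)/2 = -2*(-¼) = ½)
(R(-1) - 27844) + n(-44, -7) = (-1 - 27844) + ½ = -27845 + ½ = -55689/2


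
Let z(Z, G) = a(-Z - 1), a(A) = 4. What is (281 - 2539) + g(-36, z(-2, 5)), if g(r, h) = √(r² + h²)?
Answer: -2258 + 4*√82 ≈ -2221.8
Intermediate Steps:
z(Z, G) = 4
g(r, h) = √(h² + r²)
(281 - 2539) + g(-36, z(-2, 5)) = (281 - 2539) + √(4² + (-36)²) = -2258 + √(16 + 1296) = -2258 + √1312 = -2258 + 4*√82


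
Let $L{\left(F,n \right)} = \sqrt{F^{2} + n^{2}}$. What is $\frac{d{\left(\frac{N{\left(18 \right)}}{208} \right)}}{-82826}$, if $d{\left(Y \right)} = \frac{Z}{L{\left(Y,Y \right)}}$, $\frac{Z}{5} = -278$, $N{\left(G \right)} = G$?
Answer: $\frac{36140 \sqrt{2}}{372717} \approx 0.13713$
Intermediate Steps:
$Z = -1390$ ($Z = 5 \left(-278\right) = -1390$)
$d{\left(Y \right)} = - \frac{695 \sqrt{2}}{\sqrt{Y^{2}}}$ ($d{\left(Y \right)} = - \frac{1390}{\sqrt{Y^{2} + Y^{2}}} = - \frac{1390}{\sqrt{2 Y^{2}}} = - \frac{1390}{\sqrt{2} \sqrt{Y^{2}}} = - 1390 \frac{\sqrt{2}}{2 \sqrt{Y^{2}}} = - \frac{695 \sqrt{2}}{\sqrt{Y^{2}}}$)
$\frac{d{\left(\frac{N{\left(18 \right)}}{208} \right)}}{-82826} = \frac{\left(-695\right) \sqrt{2} \frac{1}{\sqrt{\left(\frac{18}{208}\right)^{2}}}}{-82826} = - \frac{695 \sqrt{2}}{\frac{9}{104}} \left(- \frac{1}{82826}\right) = \left(-695\right) \sqrt{2} \cdot \frac{104}{9} \left(- \frac{1}{82826}\right) = - \frac{72280 \sqrt{2}}{9} \left(- \frac{1}{82826}\right) = \frac{36140 \sqrt{2}}{372717}$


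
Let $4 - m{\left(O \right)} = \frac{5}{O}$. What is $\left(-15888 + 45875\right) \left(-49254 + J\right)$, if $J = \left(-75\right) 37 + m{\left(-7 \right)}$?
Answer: $- \frac{10920365790}{7} \approx -1.5601 \cdot 10^{9}$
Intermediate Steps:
$m{\left(O \right)} = 4 - \frac{5}{O}$
$J = - \frac{19392}{7}$ ($J = \left(-75\right) 37 + \left(4 - \frac{5}{-7}\right) = -2775 + \left(4 - - \frac{5}{7}\right) = -2775 + \left(4 + \frac{5}{7}\right) = -2775 + \frac{33}{7} = - \frac{19392}{7} \approx -2770.3$)
$\left(-15888 + 45875\right) \left(-49254 + J\right) = \left(-15888 + 45875\right) \left(-49254 - \frac{19392}{7}\right) = 29987 \left(- \frac{364170}{7}\right) = - \frac{10920365790}{7}$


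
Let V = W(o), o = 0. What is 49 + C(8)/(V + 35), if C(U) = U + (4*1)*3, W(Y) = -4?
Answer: 1539/31 ≈ 49.645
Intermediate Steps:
V = -4
C(U) = 12 + U (C(U) = U + 4*3 = U + 12 = 12 + U)
49 + C(8)/(V + 35) = 49 + (12 + 8)/(-4 + 35) = 49 + 20/31 = 1539/31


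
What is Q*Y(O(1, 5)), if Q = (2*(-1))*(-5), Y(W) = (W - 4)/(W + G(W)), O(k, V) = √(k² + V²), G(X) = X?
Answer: 5 - 10*√26/13 ≈ 1.0777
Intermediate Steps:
O(k, V) = √(V² + k²)
Y(W) = (-4 + W)/(2*W) (Y(W) = (W - 4)/(W + W) = (-4 + W)/((2*W)) = (-4 + W)*(1/(2*W)) = (-4 + W)/(2*W))
Q = 10 (Q = -2*(-5) = 10)
Q*Y(O(1, 5)) = 10*((-4 + √(5² + 1²))/(2*(√(5² + 1²)))) = 10*((-4 + √(25 + 1))/(2*(√(25 + 1)))) = 10*((-4 + √26)/(2*(√26))) = 10*((√26/26)*(-4 + √26)/2) = 10*(√26*(-4 + √26)/52) = 5*√26*(-4 + √26)/26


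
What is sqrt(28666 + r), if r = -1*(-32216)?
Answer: sqrt(60882) ≈ 246.74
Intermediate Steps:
r = 32216
sqrt(28666 + r) = sqrt(28666 + 32216) = sqrt(60882)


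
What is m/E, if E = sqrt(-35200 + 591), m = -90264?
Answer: 90264*I*sqrt(34609)/34609 ≈ 485.2*I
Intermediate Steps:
E = I*sqrt(34609) (E = sqrt(-34609) = I*sqrt(34609) ≈ 186.03*I)
m/E = -90264*(-I*sqrt(34609)/34609) = -(-90264)*I*sqrt(34609)/34609 = 90264*I*sqrt(34609)/34609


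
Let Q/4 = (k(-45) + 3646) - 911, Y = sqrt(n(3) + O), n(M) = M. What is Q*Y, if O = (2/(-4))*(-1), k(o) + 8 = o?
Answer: 5364*sqrt(14) ≈ 20070.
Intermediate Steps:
k(o) = -8 + o
O = 1/2 (O = -1/4*2*(-1) = -1/2*(-1) = 1/2 ≈ 0.50000)
Y = sqrt(14)/2 (Y = sqrt(3 + 1/2) = sqrt(7/2) = sqrt(14)/2 ≈ 1.8708)
Q = 10728 (Q = 4*(((-8 - 45) + 3646) - 911) = 4*((-53 + 3646) - 911) = 4*(3593 - 911) = 4*2682 = 10728)
Q*Y = 10728*(sqrt(14)/2) = 5364*sqrt(14)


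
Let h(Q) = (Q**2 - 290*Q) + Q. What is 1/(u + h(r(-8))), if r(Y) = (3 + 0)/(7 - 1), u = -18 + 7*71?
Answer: 4/1339 ≈ 0.0029873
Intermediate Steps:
u = 479 (u = -18 + 497 = 479)
r(Y) = 1/2 (r(Y) = 3/6 = 3*(1/6) = 1/2)
h(Q) = Q**2 - 289*Q
1/(u + h(r(-8))) = 1/(479 + (-289 + 1/2)/2) = 1/(479 + (1/2)*(-577/2)) = 1/(479 - 577/4) = 1/(1339/4) = 4/1339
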